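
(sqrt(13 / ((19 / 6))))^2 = 78 / 19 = 4.11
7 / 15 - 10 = -143 / 15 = -9.53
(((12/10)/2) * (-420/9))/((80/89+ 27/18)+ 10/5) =-4984/783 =-6.37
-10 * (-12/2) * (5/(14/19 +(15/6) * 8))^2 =135375/38809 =3.49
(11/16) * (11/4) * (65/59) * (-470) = -1848275/1888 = -978.96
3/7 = 0.43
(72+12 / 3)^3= 438976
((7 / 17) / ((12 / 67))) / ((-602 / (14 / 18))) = -0.00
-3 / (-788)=3 / 788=0.00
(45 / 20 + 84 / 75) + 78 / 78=437 / 100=4.37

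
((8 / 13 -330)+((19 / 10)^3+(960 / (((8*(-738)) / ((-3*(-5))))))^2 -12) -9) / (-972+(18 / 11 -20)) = 81147718003 / 238066582000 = 0.34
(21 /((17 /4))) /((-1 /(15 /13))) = -1260 /221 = -5.70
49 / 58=0.84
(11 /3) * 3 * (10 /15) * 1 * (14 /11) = 28 /3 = 9.33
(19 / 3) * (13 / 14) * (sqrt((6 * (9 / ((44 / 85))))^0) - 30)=-7163 / 42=-170.55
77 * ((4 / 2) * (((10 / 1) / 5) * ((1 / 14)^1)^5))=11 / 19208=0.00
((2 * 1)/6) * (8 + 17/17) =3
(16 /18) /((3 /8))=64 /27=2.37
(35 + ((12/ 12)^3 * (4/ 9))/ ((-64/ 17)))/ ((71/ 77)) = 37.83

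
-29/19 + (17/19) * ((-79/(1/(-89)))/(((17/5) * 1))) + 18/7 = 246224/133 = 1851.31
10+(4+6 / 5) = 76 / 5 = 15.20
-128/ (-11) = 128/ 11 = 11.64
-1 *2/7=-0.29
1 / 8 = 0.12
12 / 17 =0.71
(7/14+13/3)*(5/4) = 145/24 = 6.04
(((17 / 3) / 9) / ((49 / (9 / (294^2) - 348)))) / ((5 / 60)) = -53.66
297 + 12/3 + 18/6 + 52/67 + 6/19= 388382/1273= 305.09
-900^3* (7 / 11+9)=-77274000000 / 11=-7024909090.91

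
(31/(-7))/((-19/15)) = 465/133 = 3.50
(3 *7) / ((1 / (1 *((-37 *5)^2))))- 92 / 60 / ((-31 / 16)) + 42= 334227023 / 465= 718767.79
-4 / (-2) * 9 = 18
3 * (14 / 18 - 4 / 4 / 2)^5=3125 / 629856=0.00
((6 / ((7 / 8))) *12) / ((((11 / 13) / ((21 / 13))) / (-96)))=-15080.73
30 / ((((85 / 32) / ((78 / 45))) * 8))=208 / 85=2.45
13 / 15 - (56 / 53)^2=-10523 / 42135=-0.25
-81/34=-2.38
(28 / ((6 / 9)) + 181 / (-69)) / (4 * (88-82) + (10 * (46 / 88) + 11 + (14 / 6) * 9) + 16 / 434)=12970958 / 20180775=0.64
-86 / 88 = -43 / 44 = -0.98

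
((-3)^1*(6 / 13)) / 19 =-0.07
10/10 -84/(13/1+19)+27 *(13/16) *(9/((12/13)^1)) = 13585/64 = 212.27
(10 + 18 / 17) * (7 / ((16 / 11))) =3619 / 68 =53.22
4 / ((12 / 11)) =11 / 3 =3.67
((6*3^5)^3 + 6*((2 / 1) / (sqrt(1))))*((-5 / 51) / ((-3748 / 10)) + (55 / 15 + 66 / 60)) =1176710706113688 / 79645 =14774445428.01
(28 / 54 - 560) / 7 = -2158 / 27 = -79.93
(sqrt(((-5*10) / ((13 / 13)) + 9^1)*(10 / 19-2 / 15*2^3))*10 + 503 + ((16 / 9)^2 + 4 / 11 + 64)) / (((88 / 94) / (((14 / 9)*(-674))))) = -56360848201 / 88209-221746*sqrt(1799490) / 5643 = -691660.02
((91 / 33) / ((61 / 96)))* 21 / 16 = 3822 / 671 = 5.70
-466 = -466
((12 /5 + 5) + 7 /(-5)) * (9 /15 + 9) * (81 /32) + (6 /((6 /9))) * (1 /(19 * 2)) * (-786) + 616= 54686 /95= 575.64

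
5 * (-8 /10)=-4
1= 1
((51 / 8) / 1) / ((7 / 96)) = 612 / 7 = 87.43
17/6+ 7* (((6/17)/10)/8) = 5843/2040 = 2.86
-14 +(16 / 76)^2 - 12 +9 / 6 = -17657 / 722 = -24.46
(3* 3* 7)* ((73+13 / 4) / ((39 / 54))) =172935 / 26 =6651.35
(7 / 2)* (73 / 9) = 511 / 18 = 28.39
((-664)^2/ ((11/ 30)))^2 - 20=174950354531980/ 121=1445870698611.40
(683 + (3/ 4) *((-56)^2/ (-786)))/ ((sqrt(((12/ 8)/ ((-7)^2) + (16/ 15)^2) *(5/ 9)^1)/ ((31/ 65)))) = 173975193 *sqrt(257630)/ 219371945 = 402.54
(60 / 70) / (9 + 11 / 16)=96 / 1085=0.09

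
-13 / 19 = -0.68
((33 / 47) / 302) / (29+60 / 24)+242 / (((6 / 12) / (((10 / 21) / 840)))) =0.27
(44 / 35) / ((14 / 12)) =264 / 245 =1.08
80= 80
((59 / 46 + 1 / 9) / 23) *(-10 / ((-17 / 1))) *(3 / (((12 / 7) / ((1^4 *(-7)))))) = -141365 / 323748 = -0.44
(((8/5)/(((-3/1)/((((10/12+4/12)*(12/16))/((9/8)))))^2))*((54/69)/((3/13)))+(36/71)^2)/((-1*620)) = -706408/704353725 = -0.00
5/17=0.29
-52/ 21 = -2.48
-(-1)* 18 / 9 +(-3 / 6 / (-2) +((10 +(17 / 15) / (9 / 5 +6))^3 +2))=6717012233 / 6406452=1048.48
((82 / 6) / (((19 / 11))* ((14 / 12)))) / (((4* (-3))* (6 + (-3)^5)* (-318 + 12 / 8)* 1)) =-451 / 59858379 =-0.00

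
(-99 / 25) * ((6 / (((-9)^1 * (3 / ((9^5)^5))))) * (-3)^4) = 1279294214066881313188583718 / 25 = 51171768562675252527543350.00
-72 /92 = -18 /23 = -0.78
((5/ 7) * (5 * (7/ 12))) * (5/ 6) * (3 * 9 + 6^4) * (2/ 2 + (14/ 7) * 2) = 11484.38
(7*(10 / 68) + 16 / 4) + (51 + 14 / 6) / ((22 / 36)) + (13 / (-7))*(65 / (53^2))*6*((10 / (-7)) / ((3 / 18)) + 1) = 91547217 / 971278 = 94.25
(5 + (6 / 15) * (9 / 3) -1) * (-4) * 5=-104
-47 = -47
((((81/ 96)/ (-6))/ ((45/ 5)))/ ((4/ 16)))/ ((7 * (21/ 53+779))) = -53/ 4626496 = -0.00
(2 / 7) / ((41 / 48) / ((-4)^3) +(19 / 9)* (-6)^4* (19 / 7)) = 6144 / 159694561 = 0.00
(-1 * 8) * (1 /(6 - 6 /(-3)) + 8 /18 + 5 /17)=-1057 /153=-6.91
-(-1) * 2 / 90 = 1 / 45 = 0.02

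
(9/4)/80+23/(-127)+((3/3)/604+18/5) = 3.45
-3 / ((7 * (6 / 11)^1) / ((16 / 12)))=-22 / 21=-1.05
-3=-3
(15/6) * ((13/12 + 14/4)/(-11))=-25/24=-1.04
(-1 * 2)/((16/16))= -2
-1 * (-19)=19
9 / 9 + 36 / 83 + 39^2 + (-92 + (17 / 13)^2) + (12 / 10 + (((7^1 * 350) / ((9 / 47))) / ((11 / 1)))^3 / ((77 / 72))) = 122382409164487784207 / 83174569335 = 1471392159.20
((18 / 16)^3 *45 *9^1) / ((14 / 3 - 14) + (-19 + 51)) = 885735 / 34816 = 25.44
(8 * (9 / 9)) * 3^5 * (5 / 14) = 4860 / 7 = 694.29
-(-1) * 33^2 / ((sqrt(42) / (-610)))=-110715 * sqrt(42) / 7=-102502.17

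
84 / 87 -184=-5308 / 29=-183.03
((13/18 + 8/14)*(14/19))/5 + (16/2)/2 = 3583/855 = 4.19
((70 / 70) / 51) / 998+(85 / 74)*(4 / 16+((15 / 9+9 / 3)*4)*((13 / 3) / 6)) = 1069325897 / 67796136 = 15.77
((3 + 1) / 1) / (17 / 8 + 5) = 32 / 57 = 0.56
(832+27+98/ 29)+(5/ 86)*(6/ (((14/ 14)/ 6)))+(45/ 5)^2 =1179004/ 1247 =945.47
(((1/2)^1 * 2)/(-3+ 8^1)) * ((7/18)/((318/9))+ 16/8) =1279/3180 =0.40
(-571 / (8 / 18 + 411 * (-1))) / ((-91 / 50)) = -51390 / 67249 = -0.76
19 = 19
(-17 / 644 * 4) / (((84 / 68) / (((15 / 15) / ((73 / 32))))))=-9248 / 246813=-0.04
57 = 57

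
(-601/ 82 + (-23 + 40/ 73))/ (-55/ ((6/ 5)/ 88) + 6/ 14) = 3743691/ 506960326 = 0.01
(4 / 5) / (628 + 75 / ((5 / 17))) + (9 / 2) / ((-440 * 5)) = -4427 / 3885200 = -0.00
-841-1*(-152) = -689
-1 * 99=-99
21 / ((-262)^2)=21 / 68644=0.00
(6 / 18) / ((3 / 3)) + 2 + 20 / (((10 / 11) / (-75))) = -4943 / 3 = -1647.67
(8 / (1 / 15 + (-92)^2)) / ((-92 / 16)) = -480 / 2920103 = -0.00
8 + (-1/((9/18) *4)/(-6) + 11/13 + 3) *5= 4313/156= 27.65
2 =2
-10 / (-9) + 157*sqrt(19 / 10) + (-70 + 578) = 157*sqrt(190) / 10 + 4582 / 9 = 725.52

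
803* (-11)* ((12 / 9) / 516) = -8833 / 387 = -22.82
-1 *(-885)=885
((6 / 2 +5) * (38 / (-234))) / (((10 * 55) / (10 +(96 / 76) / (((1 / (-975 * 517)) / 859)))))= 8313608008 / 6435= 1291935.98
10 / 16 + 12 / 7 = 131 / 56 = 2.34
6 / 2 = 3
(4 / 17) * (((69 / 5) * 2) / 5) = 552 / 425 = 1.30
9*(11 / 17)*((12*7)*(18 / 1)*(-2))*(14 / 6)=-698544 / 17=-41090.82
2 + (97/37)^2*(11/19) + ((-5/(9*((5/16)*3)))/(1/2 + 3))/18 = 264125045/44244711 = 5.97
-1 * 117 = -117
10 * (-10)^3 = -10000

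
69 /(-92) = -3 /4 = -0.75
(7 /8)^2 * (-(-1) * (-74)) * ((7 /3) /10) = -12691 /960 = -13.22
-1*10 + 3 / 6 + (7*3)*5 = 191 / 2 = 95.50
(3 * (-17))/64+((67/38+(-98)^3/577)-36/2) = -1156440873/701632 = -1648.22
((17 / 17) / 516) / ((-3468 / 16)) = -1 / 111843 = -0.00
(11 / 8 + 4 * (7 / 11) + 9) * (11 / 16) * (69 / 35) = 78453 / 4480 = 17.51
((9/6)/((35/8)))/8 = 3/70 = 0.04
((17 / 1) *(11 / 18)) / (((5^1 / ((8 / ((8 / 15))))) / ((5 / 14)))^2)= 4675 / 392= 11.93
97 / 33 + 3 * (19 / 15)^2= 2132 / 275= 7.75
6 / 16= 0.38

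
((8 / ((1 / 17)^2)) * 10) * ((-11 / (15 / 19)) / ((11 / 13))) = -1142128 / 3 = -380709.33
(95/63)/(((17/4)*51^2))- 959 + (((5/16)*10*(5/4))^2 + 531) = -1177355102017/2852527104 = -412.74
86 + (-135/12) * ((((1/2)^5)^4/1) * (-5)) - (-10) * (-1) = 76.00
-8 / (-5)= 8 / 5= 1.60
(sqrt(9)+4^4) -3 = 256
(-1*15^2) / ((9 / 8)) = -200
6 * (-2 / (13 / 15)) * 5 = -69.23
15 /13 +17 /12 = 401 /156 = 2.57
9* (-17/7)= -21.86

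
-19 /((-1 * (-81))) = -19 /81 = -0.23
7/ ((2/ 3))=21/ 2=10.50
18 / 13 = 1.38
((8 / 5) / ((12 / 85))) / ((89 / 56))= 1904 / 267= 7.13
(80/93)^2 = 6400/8649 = 0.74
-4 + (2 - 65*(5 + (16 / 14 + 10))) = -7359 / 7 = -1051.29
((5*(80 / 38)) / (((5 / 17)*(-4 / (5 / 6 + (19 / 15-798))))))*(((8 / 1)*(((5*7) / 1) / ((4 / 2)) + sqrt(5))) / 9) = 360808*sqrt(5) / 57 + 6314140 / 57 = 124928.62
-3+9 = 6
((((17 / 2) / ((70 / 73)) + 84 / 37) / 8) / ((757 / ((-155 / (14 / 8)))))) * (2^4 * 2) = -5.21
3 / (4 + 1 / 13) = 39 / 53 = 0.74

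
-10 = -10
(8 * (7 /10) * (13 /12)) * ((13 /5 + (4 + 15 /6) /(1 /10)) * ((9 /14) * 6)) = 39546 /25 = 1581.84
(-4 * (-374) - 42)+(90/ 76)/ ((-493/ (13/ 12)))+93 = 115925797/ 74936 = 1547.00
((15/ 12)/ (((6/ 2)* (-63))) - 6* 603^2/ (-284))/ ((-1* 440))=-412332251/ 23617440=-17.46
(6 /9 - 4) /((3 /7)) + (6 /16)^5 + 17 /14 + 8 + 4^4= 531463117 /2064384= 257.44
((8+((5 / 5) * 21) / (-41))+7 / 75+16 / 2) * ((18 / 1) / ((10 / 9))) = 1293624 / 5125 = 252.41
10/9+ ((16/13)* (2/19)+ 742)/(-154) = -634687/171171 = -3.71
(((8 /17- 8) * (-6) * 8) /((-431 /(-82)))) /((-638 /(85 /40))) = -31488 /137489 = -0.23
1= 1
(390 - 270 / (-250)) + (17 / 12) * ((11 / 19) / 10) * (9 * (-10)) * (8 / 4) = 357501 / 950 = 376.32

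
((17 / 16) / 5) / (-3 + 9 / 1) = 17 / 480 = 0.04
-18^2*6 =-1944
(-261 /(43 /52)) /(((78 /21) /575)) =-2101050 /43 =-48861.63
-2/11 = -0.18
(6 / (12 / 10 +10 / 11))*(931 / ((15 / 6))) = 30723 / 29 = 1059.41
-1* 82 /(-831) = 82 /831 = 0.10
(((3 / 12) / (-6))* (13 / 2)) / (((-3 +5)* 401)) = -13 / 38496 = -0.00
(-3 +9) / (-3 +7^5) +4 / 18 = 16831 / 75618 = 0.22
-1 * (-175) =175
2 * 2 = 4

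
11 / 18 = 0.61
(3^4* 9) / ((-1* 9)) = -81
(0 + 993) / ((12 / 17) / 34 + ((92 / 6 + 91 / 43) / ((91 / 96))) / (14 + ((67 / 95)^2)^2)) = 1303127969161070871 / 1722823137231338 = 756.39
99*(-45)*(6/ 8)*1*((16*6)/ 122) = -160380/ 61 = -2629.18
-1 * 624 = -624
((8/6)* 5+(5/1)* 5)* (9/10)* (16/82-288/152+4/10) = -7593/205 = -37.04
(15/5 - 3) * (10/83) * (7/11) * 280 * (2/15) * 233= 0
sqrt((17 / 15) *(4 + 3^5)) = sqrt(62985) / 15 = 16.73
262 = 262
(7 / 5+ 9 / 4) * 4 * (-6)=-438 / 5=-87.60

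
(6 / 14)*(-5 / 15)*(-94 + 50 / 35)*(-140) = -12960 / 7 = -1851.43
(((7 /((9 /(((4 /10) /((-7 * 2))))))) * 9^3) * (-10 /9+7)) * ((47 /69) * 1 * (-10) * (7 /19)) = 104622 /437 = 239.41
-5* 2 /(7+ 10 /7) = -70 /59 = -1.19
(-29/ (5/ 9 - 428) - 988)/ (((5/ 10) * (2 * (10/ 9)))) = -6841035/ 7694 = -889.14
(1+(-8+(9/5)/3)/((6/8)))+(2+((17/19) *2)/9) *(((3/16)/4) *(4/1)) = -4819/570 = -8.45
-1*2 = -2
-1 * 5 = -5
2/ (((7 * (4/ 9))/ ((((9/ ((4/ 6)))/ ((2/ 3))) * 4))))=729/ 14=52.07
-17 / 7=-2.43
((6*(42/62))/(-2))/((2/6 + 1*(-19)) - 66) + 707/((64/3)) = 8356425/251968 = 33.16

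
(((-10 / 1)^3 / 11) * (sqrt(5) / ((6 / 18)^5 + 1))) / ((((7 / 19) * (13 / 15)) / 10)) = -173137500 * sqrt(5) / 61061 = -6340.34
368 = 368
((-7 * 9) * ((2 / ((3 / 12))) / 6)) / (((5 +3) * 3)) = -7 / 2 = -3.50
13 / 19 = 0.68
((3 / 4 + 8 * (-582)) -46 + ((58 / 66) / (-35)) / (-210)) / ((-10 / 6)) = 2820.75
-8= -8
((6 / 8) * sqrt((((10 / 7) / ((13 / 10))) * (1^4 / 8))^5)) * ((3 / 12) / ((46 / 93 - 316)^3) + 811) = 768283064854345453125 * sqrt(182) / 2436706853967699948544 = 4.25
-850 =-850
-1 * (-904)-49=855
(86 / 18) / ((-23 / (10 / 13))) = -430 / 2691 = -0.16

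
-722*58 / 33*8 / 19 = -17632 / 33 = -534.30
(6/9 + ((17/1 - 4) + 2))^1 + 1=50/3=16.67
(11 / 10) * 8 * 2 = 88 / 5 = 17.60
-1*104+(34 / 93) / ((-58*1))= -280505 / 2697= -104.01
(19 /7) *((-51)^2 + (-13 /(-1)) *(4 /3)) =149245 /21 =7106.90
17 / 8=2.12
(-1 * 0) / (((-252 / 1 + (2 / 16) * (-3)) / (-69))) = 0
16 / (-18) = -8 / 9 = -0.89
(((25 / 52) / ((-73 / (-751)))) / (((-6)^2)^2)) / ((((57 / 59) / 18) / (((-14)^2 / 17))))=54278525 / 66209832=0.82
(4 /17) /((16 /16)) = 4 /17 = 0.24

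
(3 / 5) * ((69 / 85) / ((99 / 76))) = 0.37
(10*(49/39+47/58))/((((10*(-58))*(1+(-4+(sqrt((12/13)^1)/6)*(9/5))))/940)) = 5493125*sqrt(39)/31683834+27465625/2437218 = 12.35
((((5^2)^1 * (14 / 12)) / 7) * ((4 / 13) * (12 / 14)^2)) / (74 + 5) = 600 / 50323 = 0.01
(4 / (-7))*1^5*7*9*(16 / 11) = -576 / 11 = -52.36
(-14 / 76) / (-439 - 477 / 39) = 13 / 31844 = 0.00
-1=-1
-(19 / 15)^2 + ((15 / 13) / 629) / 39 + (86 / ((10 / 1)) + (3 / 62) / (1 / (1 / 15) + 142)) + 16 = 23.00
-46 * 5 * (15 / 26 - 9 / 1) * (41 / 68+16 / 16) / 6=517.57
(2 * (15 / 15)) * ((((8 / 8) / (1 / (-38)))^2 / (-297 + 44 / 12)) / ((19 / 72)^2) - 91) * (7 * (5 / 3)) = -124502 / 33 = -3772.79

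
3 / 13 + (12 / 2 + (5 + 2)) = 172 / 13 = 13.23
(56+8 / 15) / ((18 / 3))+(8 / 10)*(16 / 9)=488 / 45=10.84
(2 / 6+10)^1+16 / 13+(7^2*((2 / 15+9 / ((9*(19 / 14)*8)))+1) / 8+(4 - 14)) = 358443 / 39520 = 9.07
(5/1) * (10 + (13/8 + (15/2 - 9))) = 405/8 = 50.62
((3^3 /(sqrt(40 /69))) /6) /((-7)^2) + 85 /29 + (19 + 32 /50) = 9 * sqrt(690) /1960 + 16364 /725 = 22.69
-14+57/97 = -1301/97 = -13.41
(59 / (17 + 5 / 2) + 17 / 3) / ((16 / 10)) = 5.43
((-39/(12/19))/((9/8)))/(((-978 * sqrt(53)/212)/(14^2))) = 320.33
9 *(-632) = -5688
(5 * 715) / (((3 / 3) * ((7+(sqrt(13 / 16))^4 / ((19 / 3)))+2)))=17388800 / 44283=392.67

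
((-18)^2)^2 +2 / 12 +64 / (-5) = 3148901 / 30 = 104963.37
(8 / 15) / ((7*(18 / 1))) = 0.00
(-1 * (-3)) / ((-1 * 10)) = -3 / 10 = -0.30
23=23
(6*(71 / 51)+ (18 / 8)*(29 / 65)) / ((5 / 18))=372213 / 11050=33.68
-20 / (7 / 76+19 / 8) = -608 / 75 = -8.11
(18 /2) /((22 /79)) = 711 /22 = 32.32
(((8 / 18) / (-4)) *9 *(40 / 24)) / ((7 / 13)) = -65 / 21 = -3.10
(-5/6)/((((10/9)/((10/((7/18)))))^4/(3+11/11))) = -2295825120/2401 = -956195.39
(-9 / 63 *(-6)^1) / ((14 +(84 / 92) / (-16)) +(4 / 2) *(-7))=-736 / 49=-15.02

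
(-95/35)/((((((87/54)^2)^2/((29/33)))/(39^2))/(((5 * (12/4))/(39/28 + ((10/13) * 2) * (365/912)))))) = -22479727551840/5590129523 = -4021.32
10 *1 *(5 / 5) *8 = 80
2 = 2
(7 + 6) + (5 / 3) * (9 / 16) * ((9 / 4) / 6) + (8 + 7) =3629 / 128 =28.35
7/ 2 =3.50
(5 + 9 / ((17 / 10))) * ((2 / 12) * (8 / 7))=100 / 51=1.96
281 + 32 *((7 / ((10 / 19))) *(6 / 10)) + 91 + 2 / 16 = 125497 / 200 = 627.48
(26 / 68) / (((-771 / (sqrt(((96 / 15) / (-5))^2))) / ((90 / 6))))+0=-208 / 21845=-0.01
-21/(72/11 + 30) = -77/134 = -0.57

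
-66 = -66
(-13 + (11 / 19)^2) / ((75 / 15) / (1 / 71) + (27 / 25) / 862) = -98526600 / 2761749997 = -0.04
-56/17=-3.29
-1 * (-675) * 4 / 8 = 675 / 2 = 337.50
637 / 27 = 23.59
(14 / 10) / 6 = 7 / 30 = 0.23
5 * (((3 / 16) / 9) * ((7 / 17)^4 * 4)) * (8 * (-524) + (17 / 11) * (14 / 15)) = -830076121 / 16537158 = -50.19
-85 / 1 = -85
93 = 93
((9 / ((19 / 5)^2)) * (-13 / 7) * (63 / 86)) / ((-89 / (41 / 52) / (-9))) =-747225 / 11052376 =-0.07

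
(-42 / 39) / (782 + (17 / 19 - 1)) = -133 / 96564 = -0.00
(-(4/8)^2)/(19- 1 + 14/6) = -3/244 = -0.01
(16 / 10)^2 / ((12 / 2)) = 32 / 75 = 0.43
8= 8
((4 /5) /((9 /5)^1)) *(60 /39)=80 /117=0.68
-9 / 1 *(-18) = 162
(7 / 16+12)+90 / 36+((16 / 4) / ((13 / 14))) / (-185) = 14.91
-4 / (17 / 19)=-76 / 17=-4.47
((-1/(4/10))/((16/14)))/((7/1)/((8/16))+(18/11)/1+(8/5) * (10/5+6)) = -1925/25024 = -0.08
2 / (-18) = -0.11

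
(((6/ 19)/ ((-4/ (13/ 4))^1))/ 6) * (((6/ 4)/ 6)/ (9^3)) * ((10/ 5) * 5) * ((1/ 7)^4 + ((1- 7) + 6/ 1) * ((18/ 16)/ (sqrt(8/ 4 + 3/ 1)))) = -0.00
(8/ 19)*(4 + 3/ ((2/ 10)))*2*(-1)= -16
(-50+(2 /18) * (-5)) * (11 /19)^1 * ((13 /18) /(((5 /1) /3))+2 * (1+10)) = -656.60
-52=-52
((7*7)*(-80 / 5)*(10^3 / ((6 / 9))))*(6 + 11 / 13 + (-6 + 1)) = -28224000 / 13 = -2171076.92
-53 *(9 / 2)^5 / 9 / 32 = -347733 / 1024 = -339.58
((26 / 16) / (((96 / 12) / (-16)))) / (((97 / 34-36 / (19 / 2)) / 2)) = 4199 / 605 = 6.94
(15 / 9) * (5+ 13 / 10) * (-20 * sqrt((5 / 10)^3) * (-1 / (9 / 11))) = 385 * sqrt(2) / 6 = 90.75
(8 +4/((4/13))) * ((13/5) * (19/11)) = 5187/55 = 94.31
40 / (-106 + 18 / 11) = -110 / 287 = -0.38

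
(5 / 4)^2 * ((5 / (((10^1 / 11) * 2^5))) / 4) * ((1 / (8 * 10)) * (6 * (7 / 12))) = 385 / 131072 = 0.00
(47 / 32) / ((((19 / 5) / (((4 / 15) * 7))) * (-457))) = -0.00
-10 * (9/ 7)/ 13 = -90/ 91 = -0.99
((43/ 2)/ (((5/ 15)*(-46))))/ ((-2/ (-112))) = -1806/ 23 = -78.52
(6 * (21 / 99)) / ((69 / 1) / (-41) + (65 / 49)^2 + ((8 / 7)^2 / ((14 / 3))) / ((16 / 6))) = 689087 / 98384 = 7.00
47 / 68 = 0.69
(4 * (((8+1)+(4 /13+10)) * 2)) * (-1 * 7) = -14056 /13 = -1081.23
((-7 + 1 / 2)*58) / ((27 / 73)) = -27521 / 27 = -1019.30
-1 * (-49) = 49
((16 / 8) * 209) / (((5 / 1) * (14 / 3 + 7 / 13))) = 16302 / 1015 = 16.06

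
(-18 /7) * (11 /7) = -198 /49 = -4.04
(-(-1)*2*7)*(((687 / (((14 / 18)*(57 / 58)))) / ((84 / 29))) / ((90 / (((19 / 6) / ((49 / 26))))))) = 2503657 / 30870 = 81.10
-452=-452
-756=-756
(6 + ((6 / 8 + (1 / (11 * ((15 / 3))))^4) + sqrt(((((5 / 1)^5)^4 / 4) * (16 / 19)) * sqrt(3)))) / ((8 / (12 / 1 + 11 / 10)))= 32365761149 / 2928200000 + 255859375 * sqrt(19) * 3^(1 / 4) / 152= 9656402.46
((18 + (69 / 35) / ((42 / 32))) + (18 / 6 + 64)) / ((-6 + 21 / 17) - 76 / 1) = -360281 / 336385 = -1.07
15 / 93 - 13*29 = -11682 / 31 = -376.84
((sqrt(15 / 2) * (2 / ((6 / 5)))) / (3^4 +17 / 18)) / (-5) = -3 * sqrt(30) / 1475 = -0.01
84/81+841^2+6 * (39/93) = 707284.55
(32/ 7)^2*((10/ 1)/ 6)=5120/ 147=34.83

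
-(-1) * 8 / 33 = 8 / 33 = 0.24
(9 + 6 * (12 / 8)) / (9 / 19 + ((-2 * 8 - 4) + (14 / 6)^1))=-513 / 490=-1.05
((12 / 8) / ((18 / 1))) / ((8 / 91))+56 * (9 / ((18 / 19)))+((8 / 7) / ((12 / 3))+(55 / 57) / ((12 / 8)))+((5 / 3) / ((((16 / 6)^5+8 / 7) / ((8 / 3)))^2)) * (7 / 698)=1193402888349824837 / 2235352121442720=533.88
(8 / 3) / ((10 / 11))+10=194 / 15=12.93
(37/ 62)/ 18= 37/ 1116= 0.03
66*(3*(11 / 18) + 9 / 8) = 781 / 4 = 195.25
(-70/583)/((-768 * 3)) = 35/671616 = 0.00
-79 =-79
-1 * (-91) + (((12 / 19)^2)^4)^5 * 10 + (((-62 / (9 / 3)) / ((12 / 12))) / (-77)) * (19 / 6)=89940664667972211191894586738439632030067186352044669732 / 979213230445533679718223602230045996084877775583342293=91.85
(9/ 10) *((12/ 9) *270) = 324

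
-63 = -63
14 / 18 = 7 / 9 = 0.78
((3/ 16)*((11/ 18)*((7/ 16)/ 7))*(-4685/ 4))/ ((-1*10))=10307/ 12288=0.84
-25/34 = -0.74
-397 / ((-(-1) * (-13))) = 397 / 13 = 30.54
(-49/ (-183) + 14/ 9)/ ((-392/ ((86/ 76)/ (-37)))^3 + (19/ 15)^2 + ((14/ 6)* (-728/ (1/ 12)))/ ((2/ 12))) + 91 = 209106668721096354942552/ 2297875480451586431647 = 91.00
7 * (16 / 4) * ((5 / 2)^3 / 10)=175 / 4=43.75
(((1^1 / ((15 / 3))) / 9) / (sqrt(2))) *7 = 7 *sqrt(2) / 90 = 0.11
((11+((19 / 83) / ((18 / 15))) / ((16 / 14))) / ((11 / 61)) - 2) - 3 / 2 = 2560445 / 43824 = 58.43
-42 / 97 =-0.43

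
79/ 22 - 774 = -16949/ 22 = -770.41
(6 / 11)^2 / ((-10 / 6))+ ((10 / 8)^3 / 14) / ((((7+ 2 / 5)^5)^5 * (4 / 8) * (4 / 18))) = -155158247925030427594166538976562013155244651 / 869173518468920450875865514121801156920818560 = -0.18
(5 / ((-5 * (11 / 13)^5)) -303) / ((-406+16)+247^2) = -49169746 / 9762750569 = -0.01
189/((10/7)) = 1323/10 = 132.30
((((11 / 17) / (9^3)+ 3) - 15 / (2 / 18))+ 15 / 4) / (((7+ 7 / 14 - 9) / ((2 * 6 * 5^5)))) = 39734781250 / 12393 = 3206227.81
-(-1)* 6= 6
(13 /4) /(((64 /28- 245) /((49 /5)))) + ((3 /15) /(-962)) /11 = -23595967 /179788180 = -0.13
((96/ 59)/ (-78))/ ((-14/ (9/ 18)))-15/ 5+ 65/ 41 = -311238/ 220129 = -1.41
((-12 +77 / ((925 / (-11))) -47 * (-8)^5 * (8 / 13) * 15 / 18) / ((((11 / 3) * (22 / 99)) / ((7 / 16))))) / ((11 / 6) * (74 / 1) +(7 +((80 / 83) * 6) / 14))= 284418387922473 / 95964502400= 2963.79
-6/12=-1/2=-0.50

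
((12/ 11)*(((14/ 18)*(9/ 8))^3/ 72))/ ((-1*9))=-343/ 304128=-0.00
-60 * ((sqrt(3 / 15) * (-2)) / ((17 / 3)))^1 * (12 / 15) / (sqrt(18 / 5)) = 3.99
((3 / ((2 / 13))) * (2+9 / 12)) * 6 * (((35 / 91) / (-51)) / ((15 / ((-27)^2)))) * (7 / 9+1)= -209.65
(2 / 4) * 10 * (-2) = -10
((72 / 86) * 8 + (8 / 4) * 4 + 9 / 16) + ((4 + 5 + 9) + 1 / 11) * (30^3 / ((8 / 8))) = 3696739489 / 7568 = 488469.81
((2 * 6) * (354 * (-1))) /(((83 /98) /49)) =-20398896 /83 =-245769.83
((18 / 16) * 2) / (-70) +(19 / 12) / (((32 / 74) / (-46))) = -566023 / 3360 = -168.46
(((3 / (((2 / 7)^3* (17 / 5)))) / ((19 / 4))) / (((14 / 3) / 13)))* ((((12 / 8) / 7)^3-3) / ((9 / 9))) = -66.34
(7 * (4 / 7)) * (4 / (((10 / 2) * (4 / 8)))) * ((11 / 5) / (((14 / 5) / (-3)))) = -528 / 35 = -15.09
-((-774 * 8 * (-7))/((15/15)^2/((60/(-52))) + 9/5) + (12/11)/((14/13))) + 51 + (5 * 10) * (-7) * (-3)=-3491181/77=-45340.01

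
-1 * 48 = -48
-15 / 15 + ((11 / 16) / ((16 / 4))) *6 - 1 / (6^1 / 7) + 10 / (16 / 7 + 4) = 481 / 1056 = 0.46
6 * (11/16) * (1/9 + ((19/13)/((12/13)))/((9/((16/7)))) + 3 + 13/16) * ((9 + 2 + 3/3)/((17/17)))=143891/672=214.12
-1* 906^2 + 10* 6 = -820776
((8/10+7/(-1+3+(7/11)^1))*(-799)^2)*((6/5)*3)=5757100218/725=7940827.89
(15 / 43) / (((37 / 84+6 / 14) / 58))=73080 / 3139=23.28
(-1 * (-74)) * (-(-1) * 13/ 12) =481/ 6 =80.17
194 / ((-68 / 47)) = -4559 / 34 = -134.09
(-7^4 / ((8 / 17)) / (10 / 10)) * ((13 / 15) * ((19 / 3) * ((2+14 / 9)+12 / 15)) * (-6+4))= 494008151 / 2025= 243954.64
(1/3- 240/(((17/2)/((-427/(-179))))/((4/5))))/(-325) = 0.16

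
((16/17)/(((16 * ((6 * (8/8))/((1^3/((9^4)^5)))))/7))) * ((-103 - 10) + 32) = -7/15309652800293910342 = -0.00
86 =86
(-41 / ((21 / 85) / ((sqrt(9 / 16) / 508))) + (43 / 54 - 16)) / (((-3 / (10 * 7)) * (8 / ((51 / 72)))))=504308995 / 15800832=31.92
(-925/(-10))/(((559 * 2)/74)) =6845/1118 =6.12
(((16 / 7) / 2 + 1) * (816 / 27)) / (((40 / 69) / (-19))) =-14858 / 7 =-2122.57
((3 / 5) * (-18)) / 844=-27 / 2110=-0.01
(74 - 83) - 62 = -71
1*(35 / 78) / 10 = 7 / 156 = 0.04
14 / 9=1.56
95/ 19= 5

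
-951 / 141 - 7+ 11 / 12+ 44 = 17581 / 564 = 31.17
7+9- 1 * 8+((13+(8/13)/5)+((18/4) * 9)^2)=431957/260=1661.37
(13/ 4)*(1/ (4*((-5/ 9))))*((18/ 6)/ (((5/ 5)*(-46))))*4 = 351/ 920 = 0.38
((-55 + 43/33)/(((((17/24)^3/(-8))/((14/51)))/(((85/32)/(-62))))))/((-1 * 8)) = 2976960/1675333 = 1.78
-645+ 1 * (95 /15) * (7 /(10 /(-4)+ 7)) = -17149 /27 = -635.15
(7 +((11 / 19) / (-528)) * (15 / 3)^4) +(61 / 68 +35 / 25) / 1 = 667583 / 77520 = 8.61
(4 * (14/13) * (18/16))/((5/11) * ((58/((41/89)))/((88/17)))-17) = -138908/170391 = -0.82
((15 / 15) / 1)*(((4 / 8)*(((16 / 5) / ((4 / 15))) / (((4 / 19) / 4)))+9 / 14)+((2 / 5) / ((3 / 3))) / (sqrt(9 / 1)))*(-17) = -409751 / 210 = -1951.20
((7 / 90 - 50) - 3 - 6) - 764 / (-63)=-9827 / 210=-46.80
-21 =-21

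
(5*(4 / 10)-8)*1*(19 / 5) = -114 / 5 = -22.80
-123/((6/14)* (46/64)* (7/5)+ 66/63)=-413280/4969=-83.17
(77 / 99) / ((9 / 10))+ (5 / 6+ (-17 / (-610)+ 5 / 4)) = 294029 / 98820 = 2.98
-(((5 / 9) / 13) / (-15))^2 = -1 / 123201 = -0.00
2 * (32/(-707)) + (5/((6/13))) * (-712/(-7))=2336948/2121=1101.81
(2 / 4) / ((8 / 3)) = 3 / 16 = 0.19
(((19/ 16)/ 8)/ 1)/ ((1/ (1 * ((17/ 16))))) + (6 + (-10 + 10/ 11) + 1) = -43551/ 22528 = -1.93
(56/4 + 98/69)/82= 532/2829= 0.19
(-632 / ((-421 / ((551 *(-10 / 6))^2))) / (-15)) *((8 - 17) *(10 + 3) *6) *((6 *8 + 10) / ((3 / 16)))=23147900372480 / 1263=18327712092.22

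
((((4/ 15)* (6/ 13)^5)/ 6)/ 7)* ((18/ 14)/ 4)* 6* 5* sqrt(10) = 23328* sqrt(10)/ 18193357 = 0.00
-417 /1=-417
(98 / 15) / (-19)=-98 / 285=-0.34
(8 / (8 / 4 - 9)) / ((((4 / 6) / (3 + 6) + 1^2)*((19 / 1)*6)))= -36 / 3857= -0.01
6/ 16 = 3/ 8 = 0.38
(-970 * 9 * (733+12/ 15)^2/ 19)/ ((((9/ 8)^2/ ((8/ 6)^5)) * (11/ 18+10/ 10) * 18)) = -19016674574336/ 669465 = -28405778.61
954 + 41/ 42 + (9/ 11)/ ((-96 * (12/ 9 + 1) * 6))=14118359/ 14784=954.98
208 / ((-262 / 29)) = -3016 / 131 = -23.02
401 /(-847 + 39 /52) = -1604 /3385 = -0.47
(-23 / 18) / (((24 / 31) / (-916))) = 1511.82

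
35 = 35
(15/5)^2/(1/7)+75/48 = 64.56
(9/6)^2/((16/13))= 1.83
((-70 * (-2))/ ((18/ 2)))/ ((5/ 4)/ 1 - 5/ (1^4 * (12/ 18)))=-2.49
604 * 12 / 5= 7248 / 5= 1449.60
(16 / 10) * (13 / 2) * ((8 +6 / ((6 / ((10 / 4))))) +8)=962 / 5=192.40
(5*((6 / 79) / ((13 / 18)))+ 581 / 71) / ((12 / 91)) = 4445189 / 67308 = 66.04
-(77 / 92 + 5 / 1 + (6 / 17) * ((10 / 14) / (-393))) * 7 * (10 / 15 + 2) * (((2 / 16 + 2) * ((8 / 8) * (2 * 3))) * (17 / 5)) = -4722.75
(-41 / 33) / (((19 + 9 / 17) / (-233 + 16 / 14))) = 377077 / 25564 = 14.75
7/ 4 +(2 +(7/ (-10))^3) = 3407/ 1000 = 3.41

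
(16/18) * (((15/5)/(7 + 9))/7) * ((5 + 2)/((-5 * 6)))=-1/180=-0.01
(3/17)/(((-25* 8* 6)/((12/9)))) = -1/5100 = -0.00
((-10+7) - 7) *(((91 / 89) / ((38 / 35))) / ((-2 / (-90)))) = -423.79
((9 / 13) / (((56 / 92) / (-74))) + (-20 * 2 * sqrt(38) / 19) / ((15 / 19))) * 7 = -7659 / 13-56 * sqrt(38) / 3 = -704.22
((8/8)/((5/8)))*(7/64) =7/40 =0.18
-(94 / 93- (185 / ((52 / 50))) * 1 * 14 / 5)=600953 / 1209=497.07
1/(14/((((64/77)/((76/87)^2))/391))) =15138/76080389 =0.00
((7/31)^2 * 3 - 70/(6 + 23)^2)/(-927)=-0.00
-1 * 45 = -45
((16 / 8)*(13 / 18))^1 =13 / 9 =1.44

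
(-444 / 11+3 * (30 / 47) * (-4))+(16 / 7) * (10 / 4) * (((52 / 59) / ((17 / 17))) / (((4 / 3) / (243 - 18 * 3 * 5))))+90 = -60.01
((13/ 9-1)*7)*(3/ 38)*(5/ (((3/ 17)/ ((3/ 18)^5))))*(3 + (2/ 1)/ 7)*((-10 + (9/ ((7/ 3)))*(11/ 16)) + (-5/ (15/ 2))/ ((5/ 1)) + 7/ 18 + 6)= -2153237/ 670166784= -0.00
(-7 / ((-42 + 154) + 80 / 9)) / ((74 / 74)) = -63 / 1088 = -0.06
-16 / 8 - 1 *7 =-9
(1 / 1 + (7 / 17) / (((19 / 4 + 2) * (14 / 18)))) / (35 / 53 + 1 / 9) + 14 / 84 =29363 / 18768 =1.56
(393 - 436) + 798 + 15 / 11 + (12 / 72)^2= 299531 / 396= 756.39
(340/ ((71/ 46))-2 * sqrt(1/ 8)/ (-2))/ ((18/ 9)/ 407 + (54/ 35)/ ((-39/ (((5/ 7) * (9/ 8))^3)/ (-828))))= 203259056 * sqrt(2)/ 13822937489 + 12715886543360/ 981428561719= 12.98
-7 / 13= -0.54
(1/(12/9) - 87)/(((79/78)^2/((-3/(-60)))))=-104949/24964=-4.20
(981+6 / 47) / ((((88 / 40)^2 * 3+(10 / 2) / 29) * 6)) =11143975 / 1001288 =11.13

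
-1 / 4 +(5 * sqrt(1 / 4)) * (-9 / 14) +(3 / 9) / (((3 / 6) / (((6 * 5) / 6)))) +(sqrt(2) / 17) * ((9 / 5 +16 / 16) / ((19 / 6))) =84 * sqrt(2) / 1615 +31 / 21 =1.55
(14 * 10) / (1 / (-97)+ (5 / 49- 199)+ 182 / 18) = -1497195 / 2019044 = -0.74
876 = 876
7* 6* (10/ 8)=105/ 2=52.50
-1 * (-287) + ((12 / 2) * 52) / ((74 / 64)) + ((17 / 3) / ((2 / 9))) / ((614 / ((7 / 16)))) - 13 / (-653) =264357532997 / 474715328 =556.88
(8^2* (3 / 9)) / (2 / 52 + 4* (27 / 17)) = 28288 / 8475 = 3.34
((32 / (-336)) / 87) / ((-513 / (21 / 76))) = 1 / 1695978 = 0.00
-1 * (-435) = 435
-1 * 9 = -9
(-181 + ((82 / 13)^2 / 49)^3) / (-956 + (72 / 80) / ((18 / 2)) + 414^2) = -1024803279479970 / 967876921047932441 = -0.00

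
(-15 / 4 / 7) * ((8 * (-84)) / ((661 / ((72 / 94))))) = 12960 / 31067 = 0.42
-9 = -9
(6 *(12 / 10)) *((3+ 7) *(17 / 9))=136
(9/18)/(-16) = -0.03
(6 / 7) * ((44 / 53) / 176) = 3 / 742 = 0.00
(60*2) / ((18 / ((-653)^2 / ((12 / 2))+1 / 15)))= 4264094 / 9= 473788.22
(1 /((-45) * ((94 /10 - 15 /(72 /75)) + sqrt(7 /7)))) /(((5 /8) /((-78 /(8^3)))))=-0.00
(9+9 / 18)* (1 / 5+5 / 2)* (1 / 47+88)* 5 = 2122281 / 188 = 11288.73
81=81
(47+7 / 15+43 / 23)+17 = 22886 / 345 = 66.34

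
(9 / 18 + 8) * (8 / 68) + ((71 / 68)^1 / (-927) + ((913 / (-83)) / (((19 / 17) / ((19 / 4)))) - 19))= -1020413 / 15759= -64.75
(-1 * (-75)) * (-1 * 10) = -750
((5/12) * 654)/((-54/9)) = -45.42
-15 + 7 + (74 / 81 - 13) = -20.09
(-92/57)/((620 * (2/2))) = -23/8835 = -0.00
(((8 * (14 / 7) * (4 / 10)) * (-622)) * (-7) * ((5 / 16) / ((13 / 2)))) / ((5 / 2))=34832 / 65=535.88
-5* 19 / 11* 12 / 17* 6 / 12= -570 / 187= -3.05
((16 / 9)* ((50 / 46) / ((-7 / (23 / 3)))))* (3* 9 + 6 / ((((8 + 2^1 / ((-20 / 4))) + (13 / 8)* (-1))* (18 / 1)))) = -7759600 / 135513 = -57.26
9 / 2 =4.50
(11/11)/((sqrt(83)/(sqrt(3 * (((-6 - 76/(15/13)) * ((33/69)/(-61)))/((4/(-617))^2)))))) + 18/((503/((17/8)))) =153/2012 + 47509 * sqrt(1164490)/2328980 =22.09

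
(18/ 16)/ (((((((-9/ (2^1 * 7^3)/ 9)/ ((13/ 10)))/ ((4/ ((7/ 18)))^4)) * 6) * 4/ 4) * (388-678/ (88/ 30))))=-1441110528/ 120785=-11931.20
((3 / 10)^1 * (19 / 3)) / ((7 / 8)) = 76 / 35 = 2.17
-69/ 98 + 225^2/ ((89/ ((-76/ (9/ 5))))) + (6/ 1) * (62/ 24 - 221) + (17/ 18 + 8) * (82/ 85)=-84469793704/ 3336165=-25319.43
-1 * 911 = -911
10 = 10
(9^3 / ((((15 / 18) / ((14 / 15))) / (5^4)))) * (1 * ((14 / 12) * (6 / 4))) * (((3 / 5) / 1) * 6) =3214890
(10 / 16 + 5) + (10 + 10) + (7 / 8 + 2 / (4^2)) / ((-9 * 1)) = 25.51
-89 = -89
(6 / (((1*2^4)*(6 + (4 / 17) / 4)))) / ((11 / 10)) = 255 / 4532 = 0.06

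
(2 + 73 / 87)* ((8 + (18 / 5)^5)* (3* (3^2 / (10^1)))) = 2128042332 / 453125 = 4696.37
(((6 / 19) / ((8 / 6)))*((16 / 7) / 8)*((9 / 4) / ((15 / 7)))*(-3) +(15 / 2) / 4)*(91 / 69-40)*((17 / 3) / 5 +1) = -4494596 / 32775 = -137.13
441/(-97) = -441/97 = -4.55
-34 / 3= -11.33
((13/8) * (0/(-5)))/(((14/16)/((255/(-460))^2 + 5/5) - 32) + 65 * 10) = 0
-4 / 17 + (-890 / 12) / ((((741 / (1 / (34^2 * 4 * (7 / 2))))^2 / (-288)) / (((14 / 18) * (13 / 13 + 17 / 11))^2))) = -35252693478584 / 149823947654667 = -0.24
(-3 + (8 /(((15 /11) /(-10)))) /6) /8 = -115 /72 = -1.60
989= 989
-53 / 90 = -0.59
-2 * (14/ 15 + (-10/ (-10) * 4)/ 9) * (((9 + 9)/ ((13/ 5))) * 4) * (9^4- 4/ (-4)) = -6509504/ 13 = -500731.08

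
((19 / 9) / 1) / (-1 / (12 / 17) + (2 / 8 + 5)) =38 / 69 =0.55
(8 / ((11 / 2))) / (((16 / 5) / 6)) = 2.73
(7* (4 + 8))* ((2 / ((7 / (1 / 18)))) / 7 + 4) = 7060 / 21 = 336.19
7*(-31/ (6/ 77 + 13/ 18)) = -300762/ 1109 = -271.20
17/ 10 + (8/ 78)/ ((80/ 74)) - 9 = -281/ 39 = -7.21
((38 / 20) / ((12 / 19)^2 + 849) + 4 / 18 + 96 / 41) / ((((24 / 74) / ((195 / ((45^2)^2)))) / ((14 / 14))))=465492423877 / 1237268754495000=0.00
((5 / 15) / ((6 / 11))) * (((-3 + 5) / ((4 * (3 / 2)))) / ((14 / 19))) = 209 / 756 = 0.28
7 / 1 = 7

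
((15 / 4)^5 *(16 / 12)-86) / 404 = 231109 / 103424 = 2.23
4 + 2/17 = 70/17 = 4.12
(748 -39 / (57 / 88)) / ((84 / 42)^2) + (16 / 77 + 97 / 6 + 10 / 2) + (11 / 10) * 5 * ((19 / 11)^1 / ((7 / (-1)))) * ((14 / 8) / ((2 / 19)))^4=-103481.23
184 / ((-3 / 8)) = -1472 / 3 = -490.67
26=26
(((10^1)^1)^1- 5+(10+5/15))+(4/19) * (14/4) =916/57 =16.07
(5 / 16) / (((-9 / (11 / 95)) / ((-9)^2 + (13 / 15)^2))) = -101167 / 307800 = -0.33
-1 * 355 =-355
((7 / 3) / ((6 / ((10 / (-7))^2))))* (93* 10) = 738.10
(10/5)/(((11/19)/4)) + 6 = 218/11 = 19.82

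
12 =12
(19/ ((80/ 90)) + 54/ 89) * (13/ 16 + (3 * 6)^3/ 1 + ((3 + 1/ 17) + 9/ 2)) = 24862881231/ 193664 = 128381.53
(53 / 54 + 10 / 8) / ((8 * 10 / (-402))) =-16147 / 1440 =-11.21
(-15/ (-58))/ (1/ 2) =15/ 29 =0.52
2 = 2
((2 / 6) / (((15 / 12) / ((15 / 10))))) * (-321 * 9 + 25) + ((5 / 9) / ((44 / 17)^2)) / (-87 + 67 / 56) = -11989046339 / 10465290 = -1145.60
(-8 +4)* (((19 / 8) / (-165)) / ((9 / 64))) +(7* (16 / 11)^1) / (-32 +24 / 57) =646 / 7425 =0.09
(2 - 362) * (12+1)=-4680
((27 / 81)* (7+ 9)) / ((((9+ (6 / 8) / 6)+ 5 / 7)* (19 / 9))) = 2688 / 10469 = 0.26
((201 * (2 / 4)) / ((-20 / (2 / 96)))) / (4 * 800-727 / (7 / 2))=-469 / 13405440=-0.00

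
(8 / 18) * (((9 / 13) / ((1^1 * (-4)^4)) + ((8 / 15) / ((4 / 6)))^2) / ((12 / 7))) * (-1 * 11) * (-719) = 2960425699 / 2246400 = 1317.85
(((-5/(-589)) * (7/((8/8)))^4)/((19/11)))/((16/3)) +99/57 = 707157/179056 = 3.95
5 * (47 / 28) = 235 / 28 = 8.39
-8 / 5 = -1.60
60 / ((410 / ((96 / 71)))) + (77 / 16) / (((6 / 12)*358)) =1873811 / 8337104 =0.22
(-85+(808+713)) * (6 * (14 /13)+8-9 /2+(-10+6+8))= 260634 /13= 20048.77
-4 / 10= -2 / 5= -0.40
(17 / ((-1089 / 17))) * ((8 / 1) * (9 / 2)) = -1156 / 121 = -9.55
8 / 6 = 4 / 3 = 1.33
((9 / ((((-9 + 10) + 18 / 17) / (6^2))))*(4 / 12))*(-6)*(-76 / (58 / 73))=30106.78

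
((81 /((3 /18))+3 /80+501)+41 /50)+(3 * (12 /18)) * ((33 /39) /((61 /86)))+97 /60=943854017 /951600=991.86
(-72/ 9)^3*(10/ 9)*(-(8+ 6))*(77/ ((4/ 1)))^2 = 2951324.44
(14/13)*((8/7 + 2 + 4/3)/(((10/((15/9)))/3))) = 94/39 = 2.41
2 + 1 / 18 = 37 / 18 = 2.06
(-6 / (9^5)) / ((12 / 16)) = -0.00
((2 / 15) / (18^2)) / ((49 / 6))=1 / 19845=0.00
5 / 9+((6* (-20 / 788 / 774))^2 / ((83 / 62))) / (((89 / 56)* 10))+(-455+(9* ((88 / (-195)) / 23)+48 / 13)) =-357344051529943698 / 792462381343165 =-450.93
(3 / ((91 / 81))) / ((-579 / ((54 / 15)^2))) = -26244 / 439075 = -0.06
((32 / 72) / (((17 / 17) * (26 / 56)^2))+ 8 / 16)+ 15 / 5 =16919 / 3042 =5.56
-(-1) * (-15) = -15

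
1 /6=0.17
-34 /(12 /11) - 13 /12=-129 /4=-32.25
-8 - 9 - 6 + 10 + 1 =-12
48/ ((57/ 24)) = 384/ 19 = 20.21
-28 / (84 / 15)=-5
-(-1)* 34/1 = 34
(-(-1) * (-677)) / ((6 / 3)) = -677 / 2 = -338.50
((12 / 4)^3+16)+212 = 255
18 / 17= 1.06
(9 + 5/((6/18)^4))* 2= 828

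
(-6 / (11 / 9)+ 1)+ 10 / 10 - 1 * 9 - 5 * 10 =-681 / 11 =-61.91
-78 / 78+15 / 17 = -2 / 17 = -0.12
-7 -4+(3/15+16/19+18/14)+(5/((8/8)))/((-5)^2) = -8.47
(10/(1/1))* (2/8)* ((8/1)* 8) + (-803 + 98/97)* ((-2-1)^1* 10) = 2349310/97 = 24219.69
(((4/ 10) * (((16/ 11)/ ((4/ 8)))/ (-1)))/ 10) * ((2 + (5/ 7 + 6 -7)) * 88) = -3072/ 175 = -17.55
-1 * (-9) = 9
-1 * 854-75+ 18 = -911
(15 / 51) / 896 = 5 / 15232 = 0.00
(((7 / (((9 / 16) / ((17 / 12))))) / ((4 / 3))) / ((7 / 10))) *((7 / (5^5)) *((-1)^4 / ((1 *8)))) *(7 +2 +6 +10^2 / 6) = 2261 / 13500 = 0.17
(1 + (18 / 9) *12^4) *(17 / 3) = 705041 / 3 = 235013.67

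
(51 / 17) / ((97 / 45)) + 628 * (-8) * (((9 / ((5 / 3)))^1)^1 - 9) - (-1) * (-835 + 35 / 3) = 25119787 / 1455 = 17264.46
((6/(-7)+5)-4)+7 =7.14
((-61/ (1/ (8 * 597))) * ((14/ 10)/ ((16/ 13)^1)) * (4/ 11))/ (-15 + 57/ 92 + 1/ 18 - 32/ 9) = 87109464/ 12925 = 6739.61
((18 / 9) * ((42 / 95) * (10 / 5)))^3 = 4741632 / 857375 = 5.53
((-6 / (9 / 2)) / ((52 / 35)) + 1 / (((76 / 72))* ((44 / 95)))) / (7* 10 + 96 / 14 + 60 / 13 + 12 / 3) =6895 / 513348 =0.01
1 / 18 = 0.06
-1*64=-64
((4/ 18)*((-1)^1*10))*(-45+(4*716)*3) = -56980/ 3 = -18993.33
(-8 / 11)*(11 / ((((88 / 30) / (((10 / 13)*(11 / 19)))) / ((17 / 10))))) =-510 / 247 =-2.06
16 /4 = 4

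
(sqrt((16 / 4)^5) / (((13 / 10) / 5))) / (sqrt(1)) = 1600 / 13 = 123.08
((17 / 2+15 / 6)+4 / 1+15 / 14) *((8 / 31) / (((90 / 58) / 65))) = 173.73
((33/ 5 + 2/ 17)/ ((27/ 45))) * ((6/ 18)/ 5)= 571/ 765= 0.75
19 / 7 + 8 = 75 / 7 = 10.71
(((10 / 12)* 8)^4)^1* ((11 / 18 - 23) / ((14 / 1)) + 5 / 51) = -257240000 / 86751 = -2965.27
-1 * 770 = -770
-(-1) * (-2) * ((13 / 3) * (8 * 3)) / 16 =-13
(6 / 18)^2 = 1 / 9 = 0.11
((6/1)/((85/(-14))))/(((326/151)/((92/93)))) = -194488/429505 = -0.45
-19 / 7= -2.71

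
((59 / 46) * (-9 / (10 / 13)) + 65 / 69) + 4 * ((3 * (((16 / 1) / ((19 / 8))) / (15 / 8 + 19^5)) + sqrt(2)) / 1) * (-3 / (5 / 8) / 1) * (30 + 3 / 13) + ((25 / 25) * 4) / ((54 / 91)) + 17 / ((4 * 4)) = -37728 * sqrt(2) / 65 - 1523093387596787 / 243073078344720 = -827.12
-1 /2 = -0.50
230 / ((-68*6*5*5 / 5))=-23 / 204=-0.11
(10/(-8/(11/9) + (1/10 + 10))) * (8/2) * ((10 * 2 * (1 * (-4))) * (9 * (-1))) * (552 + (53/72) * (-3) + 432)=3110316000/391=7954772.38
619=619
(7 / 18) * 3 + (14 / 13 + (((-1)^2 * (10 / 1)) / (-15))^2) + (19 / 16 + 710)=1336375 / 1872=713.88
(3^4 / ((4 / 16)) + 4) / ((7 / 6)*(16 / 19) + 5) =18696 / 341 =54.83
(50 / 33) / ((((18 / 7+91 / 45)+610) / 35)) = 183750 / 2129567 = 0.09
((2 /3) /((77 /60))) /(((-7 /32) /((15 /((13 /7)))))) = -19200 /1001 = -19.18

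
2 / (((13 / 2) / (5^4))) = 192.31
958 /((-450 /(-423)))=22513 /25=900.52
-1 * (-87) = 87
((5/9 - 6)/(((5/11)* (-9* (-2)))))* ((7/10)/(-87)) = 3773/704700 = 0.01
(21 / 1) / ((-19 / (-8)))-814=-15298 / 19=-805.16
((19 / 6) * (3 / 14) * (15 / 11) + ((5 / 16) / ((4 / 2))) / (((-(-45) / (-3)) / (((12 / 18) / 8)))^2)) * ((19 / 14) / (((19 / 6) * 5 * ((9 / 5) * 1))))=14774477 / 335301120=0.04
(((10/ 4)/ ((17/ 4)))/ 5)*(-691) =-1382/ 17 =-81.29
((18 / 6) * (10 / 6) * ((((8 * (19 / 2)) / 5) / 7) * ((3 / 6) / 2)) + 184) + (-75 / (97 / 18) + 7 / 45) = 5284558 / 30555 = 172.95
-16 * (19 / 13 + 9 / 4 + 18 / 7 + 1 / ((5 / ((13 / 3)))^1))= -156148 / 1365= -114.39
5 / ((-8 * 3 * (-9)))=5 / 216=0.02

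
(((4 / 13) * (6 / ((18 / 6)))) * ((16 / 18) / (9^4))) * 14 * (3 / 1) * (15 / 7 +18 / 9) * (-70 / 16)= -16240 / 255879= -0.06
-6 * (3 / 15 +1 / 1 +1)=-13.20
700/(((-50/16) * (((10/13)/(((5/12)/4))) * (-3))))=91/9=10.11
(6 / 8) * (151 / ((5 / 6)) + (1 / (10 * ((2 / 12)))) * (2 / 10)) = 13599 / 100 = 135.99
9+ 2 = 11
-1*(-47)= 47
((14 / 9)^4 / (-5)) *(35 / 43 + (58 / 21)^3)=-975962512 / 38086605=-25.62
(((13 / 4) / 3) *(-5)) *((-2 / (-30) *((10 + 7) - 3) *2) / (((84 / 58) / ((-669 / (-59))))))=-84071 / 1062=-79.16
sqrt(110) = 10.49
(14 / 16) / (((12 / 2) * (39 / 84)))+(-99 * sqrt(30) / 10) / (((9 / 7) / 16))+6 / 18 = 101 / 156 - 616 * sqrt(30) / 5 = -674.15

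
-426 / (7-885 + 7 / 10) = 4260 / 8773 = 0.49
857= 857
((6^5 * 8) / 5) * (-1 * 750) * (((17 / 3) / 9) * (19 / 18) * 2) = -12403200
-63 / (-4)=63 / 4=15.75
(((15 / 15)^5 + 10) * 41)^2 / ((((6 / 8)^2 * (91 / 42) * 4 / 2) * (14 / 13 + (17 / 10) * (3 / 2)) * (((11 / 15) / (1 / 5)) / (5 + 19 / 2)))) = 2092640 / 23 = 90984.35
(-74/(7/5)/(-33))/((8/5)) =925/924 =1.00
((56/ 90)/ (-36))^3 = -343/ 66430125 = -0.00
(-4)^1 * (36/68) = -36/17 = -2.12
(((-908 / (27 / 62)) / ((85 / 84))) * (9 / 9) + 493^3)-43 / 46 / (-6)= 8433008782129 / 70380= 119821096.65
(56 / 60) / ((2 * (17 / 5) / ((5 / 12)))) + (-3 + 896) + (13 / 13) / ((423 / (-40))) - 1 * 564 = 9462281 / 28764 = 328.96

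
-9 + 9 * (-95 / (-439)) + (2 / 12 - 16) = -60281 / 2634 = -22.89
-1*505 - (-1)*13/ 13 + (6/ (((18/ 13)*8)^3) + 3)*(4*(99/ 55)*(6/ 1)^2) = 527509/ 1920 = 274.74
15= 15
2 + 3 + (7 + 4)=16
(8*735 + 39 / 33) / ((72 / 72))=64693 / 11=5881.18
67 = 67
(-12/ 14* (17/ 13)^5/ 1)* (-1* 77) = 93710562/ 371293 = 252.39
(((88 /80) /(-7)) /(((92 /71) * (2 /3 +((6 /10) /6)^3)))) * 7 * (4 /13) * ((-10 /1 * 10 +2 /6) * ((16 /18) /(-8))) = -78100 /18027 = -4.33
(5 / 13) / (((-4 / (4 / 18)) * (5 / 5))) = -5 / 234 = -0.02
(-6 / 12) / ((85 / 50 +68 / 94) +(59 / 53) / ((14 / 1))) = -87185 / 436434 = -0.20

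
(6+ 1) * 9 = 63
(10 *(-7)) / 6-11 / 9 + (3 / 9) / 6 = -77 / 6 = -12.83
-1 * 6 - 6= -12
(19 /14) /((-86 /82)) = -779 /602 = -1.29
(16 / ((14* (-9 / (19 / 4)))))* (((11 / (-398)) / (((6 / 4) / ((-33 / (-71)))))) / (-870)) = -2299 / 387205245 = -0.00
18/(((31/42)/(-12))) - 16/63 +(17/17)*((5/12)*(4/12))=-2287043/7812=-292.76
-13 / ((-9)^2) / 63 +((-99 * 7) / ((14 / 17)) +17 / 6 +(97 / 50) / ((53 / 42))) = -5660246114 / 6761475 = -837.13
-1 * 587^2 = -344569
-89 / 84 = -1.06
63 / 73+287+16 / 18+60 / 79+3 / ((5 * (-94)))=7062303991 / 24394410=289.51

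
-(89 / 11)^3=-704969 / 1331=-529.65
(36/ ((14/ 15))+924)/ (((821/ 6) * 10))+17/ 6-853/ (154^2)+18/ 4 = 2336742361/ 292062540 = 8.00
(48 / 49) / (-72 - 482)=-0.00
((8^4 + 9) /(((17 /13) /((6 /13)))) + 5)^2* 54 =32984886150 /289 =114134554.15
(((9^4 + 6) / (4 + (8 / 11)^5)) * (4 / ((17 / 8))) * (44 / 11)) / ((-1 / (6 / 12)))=-16921950672 / 2877131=-5881.54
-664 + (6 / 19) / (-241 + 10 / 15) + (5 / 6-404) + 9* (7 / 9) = -87139447 / 82194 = -1060.17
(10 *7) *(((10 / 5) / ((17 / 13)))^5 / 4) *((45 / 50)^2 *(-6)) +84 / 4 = -690.70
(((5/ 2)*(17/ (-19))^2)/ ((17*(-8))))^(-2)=33362176/ 7225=4617.60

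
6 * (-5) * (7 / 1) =-210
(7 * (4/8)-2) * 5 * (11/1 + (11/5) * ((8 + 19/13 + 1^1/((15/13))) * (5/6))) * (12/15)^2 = 140096/975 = 143.69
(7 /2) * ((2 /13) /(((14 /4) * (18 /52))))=4 /9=0.44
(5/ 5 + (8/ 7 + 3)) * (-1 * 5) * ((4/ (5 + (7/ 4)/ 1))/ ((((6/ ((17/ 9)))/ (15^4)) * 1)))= -1700000/ 7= -242857.14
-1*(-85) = 85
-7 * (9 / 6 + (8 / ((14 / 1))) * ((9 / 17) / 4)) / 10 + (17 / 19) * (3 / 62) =-42441 / 40052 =-1.06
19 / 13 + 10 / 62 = 654 / 403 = 1.62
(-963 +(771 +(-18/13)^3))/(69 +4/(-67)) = -28652952/10147943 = -2.82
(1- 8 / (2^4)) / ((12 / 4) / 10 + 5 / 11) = 55 / 83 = 0.66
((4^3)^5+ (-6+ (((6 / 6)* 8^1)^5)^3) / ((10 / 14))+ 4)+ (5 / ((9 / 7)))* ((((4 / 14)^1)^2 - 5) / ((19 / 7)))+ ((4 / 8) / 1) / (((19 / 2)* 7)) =294816280077071504 / 5985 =49259194666177.36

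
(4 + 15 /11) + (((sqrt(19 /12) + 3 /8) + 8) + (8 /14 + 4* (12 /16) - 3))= sqrt(57) /6 + 8815 /616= 15.57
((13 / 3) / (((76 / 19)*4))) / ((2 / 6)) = 13 / 16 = 0.81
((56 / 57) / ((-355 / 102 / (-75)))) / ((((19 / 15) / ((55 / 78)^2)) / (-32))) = -1151920000 / 4331639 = -265.93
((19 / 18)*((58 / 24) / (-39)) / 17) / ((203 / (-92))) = 437 / 250614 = 0.00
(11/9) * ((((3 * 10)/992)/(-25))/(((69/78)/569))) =-81367/85560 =-0.95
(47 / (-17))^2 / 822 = 2209 / 237558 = 0.01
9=9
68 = 68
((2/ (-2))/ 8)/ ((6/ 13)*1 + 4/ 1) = -0.03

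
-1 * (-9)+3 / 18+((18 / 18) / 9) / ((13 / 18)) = 727 / 78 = 9.32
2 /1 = 2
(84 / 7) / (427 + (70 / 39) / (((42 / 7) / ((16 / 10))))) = 1404 / 50015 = 0.03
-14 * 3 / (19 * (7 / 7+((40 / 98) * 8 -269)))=343 / 41078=0.01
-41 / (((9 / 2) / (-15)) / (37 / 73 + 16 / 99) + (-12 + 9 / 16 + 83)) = -15845680 / 27484027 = -0.58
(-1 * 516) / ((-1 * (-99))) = -172 / 33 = -5.21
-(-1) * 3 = 3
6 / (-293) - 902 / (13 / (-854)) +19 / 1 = 225772537 / 3809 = 59273.44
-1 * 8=-8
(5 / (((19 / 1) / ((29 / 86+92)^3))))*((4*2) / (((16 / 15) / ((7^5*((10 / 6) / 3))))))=350674790675131125 / 24170128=14508602961.27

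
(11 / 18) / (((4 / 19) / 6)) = 209 / 12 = 17.42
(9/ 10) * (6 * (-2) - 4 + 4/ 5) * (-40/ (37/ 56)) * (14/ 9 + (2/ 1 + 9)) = 1923712/ 185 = 10398.44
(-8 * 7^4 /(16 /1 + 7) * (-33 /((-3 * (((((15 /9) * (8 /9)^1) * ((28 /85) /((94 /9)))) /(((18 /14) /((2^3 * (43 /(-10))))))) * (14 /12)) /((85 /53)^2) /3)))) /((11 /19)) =932851576125 /11112404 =83946.87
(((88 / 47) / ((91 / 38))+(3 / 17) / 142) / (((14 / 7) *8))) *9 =0.44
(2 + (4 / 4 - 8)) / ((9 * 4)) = -5 / 36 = -0.14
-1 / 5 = -0.20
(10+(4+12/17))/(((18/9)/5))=625/17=36.76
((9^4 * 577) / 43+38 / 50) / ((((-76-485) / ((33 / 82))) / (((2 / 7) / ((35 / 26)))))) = -2460724292 / 183572375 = -13.40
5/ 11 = 0.45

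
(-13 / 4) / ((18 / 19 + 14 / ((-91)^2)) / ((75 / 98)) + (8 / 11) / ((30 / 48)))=-34437975 / 25470752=-1.35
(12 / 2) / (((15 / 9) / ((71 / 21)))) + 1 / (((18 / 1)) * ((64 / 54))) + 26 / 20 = 30281 / 2240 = 13.52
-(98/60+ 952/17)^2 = -2989441/900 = -3321.60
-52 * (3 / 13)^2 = -36 / 13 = -2.77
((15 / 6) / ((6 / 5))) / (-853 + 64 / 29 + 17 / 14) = -5075 / 2069574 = -0.00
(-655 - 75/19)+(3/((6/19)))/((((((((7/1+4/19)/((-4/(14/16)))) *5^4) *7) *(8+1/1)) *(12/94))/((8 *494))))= -1428481219768/2152355625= -663.68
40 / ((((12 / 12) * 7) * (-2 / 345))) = -6900 / 7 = -985.71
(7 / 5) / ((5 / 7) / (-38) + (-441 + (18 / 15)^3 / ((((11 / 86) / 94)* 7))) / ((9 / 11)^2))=-418950 / 116046187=-0.00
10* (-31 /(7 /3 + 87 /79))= -36735 /407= -90.26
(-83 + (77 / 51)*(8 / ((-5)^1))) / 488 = -21781 / 124440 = -0.18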